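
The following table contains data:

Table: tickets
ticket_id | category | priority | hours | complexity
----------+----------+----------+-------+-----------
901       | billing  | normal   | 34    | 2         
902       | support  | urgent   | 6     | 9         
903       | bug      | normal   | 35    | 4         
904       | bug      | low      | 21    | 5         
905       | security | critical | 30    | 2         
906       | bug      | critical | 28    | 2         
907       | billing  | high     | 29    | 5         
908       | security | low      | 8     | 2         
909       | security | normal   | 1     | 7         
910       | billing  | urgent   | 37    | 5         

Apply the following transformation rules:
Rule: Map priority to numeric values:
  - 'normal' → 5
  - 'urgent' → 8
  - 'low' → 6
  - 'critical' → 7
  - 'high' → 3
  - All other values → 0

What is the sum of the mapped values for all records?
60

Step 1: Apply mapping to each record
Step 2: Count by status:
  'normal': 3 records × 5 = 15
  'urgent': 2 records × 8 = 16
  'low': 2 records × 6 = 12
  'critical': 2 records × 7 = 14
  'high': 1 records × 3 = 3
Step 3: Sum all mapped values = 60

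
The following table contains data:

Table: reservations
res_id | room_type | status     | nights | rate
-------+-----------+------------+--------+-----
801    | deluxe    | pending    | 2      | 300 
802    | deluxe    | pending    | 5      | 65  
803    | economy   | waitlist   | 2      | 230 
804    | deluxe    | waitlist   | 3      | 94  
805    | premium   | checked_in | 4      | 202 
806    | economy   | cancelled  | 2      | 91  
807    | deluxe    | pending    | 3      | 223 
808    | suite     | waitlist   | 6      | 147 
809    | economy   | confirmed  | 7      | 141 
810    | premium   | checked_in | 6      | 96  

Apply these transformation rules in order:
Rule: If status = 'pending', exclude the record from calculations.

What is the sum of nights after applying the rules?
30

Step 1: Identify records where status = 'pending'
Step 2: The excluded records sum to 10
Step 3: Original total nights = 40
Step 4: Remaining total = 40 - 10 = 30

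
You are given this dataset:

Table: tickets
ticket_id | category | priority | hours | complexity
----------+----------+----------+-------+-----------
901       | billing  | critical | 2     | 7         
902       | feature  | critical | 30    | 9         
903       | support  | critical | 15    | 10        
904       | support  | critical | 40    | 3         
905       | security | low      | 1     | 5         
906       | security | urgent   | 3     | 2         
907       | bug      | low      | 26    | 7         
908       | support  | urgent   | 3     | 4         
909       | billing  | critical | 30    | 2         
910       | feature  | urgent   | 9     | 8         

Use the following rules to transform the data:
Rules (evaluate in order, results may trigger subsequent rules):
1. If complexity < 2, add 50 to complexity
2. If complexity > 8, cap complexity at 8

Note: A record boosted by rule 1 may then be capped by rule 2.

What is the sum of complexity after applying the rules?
54

Step 1: Apply rule 1 to records with complexity < 2
  - 0 records get bonus of 50
  - Of these, 0 records then exceed 8 and get capped
Step 2: Apply rule 2 to records with complexity > 8
  - 2 records (original) are capped
Step 3: Calculate final sum = 54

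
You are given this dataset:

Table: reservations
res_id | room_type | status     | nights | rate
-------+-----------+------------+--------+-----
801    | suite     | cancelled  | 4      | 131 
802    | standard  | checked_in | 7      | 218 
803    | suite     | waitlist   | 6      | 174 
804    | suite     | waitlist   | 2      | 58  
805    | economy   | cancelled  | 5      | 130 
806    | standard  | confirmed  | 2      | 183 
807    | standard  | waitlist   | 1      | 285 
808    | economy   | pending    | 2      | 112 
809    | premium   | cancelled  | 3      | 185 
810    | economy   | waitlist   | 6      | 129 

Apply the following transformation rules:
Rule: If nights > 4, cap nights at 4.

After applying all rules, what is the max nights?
4

Step 1: Original maximum nights = 7
Step 2: Apply cap at 4
Step 3: 4 records had nights > 4 and were capped
Step 4: Maximum after transformation = 4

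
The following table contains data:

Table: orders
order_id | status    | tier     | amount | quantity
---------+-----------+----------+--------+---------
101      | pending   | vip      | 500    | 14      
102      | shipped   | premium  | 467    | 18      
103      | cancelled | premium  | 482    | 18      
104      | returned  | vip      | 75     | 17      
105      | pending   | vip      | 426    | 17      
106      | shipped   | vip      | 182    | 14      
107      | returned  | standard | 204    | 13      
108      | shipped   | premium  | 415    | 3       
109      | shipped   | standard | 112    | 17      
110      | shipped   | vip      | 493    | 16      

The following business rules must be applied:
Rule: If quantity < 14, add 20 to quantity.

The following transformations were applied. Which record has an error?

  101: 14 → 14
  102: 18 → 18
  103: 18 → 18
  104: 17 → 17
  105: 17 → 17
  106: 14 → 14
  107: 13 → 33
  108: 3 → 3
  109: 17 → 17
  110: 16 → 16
Record 108 has an error. The correct transformed value should be 23, not 3.

Step 1: Check each record against the rule
Step 2: Record 108 has quantity = 3
Step 3: Since 3 < 14, the bonus should have been applied
Step 4: Correct value = 23, but claimed value = 3
Conclusion: Record 108 has the error.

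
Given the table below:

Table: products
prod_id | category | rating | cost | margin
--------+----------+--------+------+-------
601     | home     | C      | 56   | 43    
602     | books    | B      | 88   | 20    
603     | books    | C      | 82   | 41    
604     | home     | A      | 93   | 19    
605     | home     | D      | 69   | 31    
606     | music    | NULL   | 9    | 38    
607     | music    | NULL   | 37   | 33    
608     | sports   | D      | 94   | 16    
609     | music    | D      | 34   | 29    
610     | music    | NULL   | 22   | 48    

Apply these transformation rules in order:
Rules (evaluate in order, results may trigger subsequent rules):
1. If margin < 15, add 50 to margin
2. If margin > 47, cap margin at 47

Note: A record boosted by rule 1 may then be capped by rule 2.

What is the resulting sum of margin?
317

Step 1: Apply rule 1 to records with margin < 15
  - 0 records get bonus of 50
  - Of these, 0 records then exceed 47 and get capped
Step 2: Apply rule 2 to records with margin > 47
  - 1 records (original) are capped
Step 3: Calculate final sum = 317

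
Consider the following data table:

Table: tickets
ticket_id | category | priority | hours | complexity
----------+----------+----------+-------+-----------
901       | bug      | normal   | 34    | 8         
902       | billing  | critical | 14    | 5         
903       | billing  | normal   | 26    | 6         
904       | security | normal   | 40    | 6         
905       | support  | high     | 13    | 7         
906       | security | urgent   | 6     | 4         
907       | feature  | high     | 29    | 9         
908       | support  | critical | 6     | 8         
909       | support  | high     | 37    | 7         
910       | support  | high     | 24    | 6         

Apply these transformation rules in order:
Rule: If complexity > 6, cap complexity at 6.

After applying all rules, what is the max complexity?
6

Step 1: Original maximum complexity = 9
Step 2: Apply cap at 6
Step 3: 5 records had complexity > 6 and were capped
Step 4: Maximum after transformation = 6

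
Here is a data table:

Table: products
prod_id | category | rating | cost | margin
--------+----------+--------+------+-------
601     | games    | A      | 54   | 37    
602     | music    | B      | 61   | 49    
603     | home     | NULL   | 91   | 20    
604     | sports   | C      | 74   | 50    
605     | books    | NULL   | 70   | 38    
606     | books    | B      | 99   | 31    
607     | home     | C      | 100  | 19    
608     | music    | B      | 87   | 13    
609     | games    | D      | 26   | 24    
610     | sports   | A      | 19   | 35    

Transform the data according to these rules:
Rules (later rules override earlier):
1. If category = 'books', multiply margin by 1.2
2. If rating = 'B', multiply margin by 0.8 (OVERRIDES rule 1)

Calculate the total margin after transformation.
305.0

Step 1: Rule 2 takes priority for records with rating = 'B'
  - 3 records: 93 × 0.8 = 74.4
Step 2: Rule 1 applies to remaining records with category = 'books'
  - 1 records: 38 × 1.2 = 45.6
Step 3: Other records unchanged: 185
Step 4: Final sum = 74.4 + 45.6 + 185 = 305.0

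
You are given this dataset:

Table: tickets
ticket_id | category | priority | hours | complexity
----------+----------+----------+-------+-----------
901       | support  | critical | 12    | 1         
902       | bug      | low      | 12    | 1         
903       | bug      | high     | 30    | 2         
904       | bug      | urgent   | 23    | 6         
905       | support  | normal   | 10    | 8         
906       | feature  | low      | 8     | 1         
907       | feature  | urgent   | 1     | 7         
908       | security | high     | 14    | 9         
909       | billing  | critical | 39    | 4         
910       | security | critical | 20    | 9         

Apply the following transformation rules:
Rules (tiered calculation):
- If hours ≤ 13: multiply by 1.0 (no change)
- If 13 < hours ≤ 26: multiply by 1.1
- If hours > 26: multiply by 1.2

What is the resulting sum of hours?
188.5

Step 1: Tier 1 (hours ≤ 13): 5 records, sum = 43 × 1.0 = 43.0
Step 2: Tier 2 (13 < hours ≤ 26): 3 records, sum = 57 × 1.1 = 62.7
Step 3: Tier 3 (hours > 26): 2 records, sum = 69 × 1.2 = 82.8
Step 4: Final sum = 43.0 + 62.7 + 82.8 = 188.5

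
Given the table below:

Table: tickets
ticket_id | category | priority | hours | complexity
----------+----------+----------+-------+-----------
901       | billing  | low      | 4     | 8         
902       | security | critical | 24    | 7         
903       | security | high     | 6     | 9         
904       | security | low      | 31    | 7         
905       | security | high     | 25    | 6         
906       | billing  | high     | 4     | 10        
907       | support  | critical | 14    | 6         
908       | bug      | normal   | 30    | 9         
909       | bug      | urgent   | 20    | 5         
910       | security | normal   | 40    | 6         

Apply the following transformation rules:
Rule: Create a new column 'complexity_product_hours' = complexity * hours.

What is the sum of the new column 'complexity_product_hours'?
1355

Step 1: For each record, compute complexity * hours
Example calculations:
  8 * 4 = 32
  7 * 24 = 168
  9 * 6 = 54
  ...
Step 2: Sum all derived values
Step 3: Total = 1355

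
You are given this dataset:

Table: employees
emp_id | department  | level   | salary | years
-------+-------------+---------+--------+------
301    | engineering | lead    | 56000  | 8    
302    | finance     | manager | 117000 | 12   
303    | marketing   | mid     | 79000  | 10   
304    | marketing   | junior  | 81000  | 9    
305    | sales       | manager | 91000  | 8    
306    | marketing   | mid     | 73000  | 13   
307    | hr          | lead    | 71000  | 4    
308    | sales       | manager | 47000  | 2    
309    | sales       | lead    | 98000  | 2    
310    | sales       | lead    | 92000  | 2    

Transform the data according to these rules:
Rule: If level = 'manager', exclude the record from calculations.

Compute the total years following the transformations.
48

Step 1: Identify records where level = 'manager'
Step 2: The excluded records sum to 22
Step 3: Original total years = 70
Step 4: Remaining total = 70 - 22 = 48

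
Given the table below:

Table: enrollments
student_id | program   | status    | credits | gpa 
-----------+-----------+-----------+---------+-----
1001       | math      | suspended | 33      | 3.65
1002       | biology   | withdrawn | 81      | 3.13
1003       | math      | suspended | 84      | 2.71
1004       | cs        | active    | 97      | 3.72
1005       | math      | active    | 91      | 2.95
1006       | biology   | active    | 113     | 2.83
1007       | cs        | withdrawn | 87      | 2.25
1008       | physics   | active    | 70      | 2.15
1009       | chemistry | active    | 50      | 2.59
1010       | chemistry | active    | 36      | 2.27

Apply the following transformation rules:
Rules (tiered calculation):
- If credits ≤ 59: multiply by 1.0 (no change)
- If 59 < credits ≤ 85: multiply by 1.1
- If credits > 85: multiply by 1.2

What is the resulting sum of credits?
843.1

Step 1: Tier 1 (credits ≤ 59): 3 records, sum = 119 × 1.0 = 119.0
Step 2: Tier 2 (59 < credits ≤ 85): 3 records, sum = 235 × 1.1 = 258.5
Step 3: Tier 3 (credits > 85): 4 records, sum = 388 × 1.2 = 465.6
Step 4: Final sum = 119.0 + 258.5 + 465.6 = 843.1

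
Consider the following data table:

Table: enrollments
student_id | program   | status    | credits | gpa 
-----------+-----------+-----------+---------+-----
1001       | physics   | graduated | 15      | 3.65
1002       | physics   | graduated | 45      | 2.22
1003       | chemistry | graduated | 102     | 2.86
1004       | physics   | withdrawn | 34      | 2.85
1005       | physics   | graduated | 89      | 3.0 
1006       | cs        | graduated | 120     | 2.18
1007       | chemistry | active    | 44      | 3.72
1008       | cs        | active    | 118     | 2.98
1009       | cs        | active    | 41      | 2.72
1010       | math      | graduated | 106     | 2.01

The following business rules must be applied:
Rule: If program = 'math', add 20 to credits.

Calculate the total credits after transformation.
734

Step 1: Count records where program = 'math': 1
Step 2: Total bonus added: 1 × 20 = 20
Step 3: Original sum of credits: 714
Step 4: Final sum = 714 + 20 = 734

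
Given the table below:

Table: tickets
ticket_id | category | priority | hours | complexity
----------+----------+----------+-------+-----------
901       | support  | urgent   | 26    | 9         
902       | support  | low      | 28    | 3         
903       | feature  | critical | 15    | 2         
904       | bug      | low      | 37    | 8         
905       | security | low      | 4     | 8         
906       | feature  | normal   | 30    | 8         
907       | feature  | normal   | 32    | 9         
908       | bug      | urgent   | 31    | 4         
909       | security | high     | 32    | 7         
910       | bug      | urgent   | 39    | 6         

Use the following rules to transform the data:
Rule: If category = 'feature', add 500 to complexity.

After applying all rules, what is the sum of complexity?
1564

Step 1: Count records where category = 'feature': 3
Step 2: Total bonus added: 3 × 500 = 1500
Step 3: Original sum of complexity: 64
Step 4: Final sum = 64 + 1500 = 1564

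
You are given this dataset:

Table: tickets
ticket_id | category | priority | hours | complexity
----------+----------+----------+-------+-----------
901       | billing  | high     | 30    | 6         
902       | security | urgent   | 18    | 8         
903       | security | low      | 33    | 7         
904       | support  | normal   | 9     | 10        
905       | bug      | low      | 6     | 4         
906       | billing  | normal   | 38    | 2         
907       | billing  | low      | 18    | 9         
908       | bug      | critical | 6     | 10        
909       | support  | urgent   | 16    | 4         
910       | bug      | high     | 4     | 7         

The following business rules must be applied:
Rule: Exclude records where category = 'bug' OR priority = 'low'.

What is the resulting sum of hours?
111

Step 1: Find records where category = 'bug' OR priority = 'low'
Step 2: 5 records match, summing to 67
Step 3: Original sum: 178
Step 4: Remaining sum = 178 - 67 = 111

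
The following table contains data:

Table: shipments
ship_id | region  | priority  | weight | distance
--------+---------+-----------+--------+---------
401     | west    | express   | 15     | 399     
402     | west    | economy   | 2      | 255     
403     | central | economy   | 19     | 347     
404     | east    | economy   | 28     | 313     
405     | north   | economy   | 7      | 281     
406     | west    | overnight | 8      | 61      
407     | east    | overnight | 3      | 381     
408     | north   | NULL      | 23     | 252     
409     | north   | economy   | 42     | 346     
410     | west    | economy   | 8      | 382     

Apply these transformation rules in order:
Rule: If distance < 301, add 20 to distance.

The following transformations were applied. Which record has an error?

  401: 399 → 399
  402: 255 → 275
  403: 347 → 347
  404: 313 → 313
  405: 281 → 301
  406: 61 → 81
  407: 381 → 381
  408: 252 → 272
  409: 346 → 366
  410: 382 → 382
Record 409 has an error. The correct transformed value should be 346, not 366.

Step 1: Check each record against the rule
Step 2: Record 409 has distance = 346
Step 3: Since 346 >= 301, the bonus should not have been applied
Step 4: Correct value = 346, but claimed value = 366
Conclusion: Record 409 has the error.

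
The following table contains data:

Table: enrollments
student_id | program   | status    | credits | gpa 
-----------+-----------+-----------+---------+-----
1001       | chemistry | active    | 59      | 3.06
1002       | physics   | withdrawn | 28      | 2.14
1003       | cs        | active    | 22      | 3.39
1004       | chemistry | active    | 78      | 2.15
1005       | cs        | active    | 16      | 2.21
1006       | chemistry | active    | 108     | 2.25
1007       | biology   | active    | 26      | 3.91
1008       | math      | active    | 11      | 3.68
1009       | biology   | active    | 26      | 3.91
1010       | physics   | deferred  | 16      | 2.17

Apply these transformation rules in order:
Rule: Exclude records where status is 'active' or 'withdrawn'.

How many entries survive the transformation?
1

Step 1: Count records to exclude
  - 8 (active) + 1 (withdrawn) = 9 records
Step 2: Total records: 10
Step 3: Remaining = 10 - 9 = 1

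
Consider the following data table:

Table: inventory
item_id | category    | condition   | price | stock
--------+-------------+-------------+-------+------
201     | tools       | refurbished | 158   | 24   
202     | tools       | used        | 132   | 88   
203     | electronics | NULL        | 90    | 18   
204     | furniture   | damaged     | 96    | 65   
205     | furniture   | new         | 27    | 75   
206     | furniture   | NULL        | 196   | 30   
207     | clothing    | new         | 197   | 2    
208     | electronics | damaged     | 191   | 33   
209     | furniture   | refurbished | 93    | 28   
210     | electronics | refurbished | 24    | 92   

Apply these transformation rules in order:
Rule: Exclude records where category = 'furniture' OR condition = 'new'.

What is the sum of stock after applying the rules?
255

Step 1: Find records where category = 'furniture' OR condition = 'new'
Step 2: 5 records match, summing to 200
Step 3: Original sum: 455
Step 4: Remaining sum = 455 - 200 = 255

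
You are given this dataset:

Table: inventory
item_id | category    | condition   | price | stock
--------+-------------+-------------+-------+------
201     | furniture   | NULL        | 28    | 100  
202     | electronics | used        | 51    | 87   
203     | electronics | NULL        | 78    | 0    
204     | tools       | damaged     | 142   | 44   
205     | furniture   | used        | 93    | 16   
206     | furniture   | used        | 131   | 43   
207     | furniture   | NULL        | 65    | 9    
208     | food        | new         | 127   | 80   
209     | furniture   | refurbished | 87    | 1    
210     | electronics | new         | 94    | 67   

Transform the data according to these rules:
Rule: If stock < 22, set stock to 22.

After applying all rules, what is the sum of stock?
509

Step 1: 4 records have stock < 22
Step 2: These records originally summed to 26
Step 3: After setting to minimum: 4 × 22 = 88
Step 4: Unaffected records sum: 421
Step 5: Final sum = 88 + 421 = 509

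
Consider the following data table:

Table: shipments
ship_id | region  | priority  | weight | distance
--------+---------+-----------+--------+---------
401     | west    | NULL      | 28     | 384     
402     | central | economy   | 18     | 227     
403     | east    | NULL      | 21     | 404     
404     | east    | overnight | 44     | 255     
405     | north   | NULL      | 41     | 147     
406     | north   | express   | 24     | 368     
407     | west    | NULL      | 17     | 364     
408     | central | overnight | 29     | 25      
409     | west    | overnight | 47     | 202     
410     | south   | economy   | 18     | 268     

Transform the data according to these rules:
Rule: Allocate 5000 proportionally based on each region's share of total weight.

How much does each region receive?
central: 818.82, east: 1132.4, north: 1132.4, south: 313.59, west: 1602.79

Step 1: Calculate total weight = 287
Step 2: Calculate each region's proportion:
  central: 47/287 = 16.38% → 818.82
  east: 65/287 = 22.65% → 1132.4
  north: 65/287 = 22.65% → 1132.4
  south: 18/287 = 6.27% → 313.59
  west: 92/287 = 32.06% → 1602.79
Step 3: Verify: sum of allocations ≈ 5000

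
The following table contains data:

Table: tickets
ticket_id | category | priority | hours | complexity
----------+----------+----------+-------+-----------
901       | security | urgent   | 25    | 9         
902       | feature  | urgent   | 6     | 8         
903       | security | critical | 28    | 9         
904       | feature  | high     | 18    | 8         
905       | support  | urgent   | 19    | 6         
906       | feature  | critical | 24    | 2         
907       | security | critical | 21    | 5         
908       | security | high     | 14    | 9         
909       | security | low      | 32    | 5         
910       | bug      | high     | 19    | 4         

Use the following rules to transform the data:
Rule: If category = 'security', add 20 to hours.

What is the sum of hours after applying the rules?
306

Step 1: Count records where category = 'security': 5
Step 2: Total bonus added: 5 × 20 = 100
Step 3: Original sum of hours: 206
Step 4: Final sum = 206 + 100 = 306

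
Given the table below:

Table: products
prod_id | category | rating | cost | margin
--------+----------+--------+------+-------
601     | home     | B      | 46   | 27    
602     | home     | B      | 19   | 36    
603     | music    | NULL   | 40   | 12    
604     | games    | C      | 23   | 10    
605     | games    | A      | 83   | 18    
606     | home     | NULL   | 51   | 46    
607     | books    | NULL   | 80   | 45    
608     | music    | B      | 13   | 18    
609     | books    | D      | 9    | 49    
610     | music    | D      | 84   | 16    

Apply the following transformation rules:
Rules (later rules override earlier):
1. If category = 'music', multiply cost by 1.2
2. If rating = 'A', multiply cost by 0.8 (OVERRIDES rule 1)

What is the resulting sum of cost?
458.8

Step 1: Rule 2 takes priority for records with rating = 'A'
  - 1 records: 83 × 0.8 = 66.4
Step 2: Rule 1 applies to remaining records with category = 'music'
  - 3 records: 137 × 1.2 = 164.4
Step 3: Other records unchanged: 228
Step 4: Final sum = 66.4 + 164.4 + 228 = 458.8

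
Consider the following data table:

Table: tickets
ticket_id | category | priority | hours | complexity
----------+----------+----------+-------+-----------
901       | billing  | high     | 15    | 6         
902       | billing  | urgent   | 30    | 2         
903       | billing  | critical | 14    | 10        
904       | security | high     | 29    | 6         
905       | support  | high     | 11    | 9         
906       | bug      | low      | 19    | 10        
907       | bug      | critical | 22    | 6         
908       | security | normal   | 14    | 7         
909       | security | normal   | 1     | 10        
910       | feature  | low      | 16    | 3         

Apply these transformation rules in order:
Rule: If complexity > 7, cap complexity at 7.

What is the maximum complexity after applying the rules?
7

Step 1: Original maximum complexity = 10
Step 2: Apply cap at 7
Step 3: 4 records had complexity > 7 and were capped
Step 4: Maximum after transformation = 7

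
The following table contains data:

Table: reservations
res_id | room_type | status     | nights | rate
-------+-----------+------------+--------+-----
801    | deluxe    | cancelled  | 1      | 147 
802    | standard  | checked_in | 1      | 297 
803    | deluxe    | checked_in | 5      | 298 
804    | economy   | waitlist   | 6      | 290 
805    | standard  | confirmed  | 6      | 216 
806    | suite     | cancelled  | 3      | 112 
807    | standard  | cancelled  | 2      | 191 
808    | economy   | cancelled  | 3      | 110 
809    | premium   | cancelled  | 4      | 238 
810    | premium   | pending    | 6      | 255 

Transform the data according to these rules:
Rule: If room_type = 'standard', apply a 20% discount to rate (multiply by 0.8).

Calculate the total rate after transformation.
2013.2

Step 1: Records with room_type = 'standard' have total rate = 704
Step 2: Apply multiplier: 704 × 0.8 = 563.2
Step 3: Other records total: 1450
Step 4: Final sum = 563.2 + 1450 = 2013.2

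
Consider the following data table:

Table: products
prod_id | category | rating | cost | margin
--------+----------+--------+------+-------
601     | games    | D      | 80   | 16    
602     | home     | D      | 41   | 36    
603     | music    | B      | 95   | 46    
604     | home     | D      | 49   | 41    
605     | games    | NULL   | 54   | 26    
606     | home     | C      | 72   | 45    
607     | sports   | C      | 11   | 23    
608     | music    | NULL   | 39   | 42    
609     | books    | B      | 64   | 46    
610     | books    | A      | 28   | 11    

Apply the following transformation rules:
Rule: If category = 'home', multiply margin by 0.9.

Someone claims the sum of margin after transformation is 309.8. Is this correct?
No, the correct result is 319.8.

Step 1: Calculate the correct sum after transformation
Step 2: Apply multiplier 0.9 to records where category = 'home'
Step 3: Correct result = 319.8
Step 4: Claimed result = 309.8
Step 5: 319.8 ≠ 309.8
Conclusion: The claimed result is incorrect. The correct answer is 319.8.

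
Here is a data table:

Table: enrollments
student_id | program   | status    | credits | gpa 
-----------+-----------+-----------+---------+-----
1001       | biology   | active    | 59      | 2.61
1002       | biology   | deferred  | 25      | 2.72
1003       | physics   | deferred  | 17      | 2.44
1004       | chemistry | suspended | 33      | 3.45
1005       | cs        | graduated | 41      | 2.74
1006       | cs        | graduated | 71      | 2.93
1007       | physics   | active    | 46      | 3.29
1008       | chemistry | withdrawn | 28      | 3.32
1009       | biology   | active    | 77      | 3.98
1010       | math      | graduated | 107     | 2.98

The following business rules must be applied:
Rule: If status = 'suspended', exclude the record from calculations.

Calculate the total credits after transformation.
471

Step 1: Identify records where status = 'suspended'
Step 2: The excluded records sum to 33
Step 3: Original total credits = 504
Step 4: Remaining total = 504 - 33 = 471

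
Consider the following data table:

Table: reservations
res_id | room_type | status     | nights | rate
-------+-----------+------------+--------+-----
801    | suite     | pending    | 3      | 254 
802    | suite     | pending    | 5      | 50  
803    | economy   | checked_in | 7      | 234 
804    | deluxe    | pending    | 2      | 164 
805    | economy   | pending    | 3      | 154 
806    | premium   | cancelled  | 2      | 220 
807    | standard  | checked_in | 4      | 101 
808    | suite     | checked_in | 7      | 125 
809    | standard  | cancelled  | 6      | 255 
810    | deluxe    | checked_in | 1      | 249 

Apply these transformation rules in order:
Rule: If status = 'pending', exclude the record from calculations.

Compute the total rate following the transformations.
1184

Step 1: Identify records where status = 'pending'
Step 2: The excluded records sum to 622
Step 3: Original total rate = 1806
Step 4: Remaining total = 1806 - 622 = 1184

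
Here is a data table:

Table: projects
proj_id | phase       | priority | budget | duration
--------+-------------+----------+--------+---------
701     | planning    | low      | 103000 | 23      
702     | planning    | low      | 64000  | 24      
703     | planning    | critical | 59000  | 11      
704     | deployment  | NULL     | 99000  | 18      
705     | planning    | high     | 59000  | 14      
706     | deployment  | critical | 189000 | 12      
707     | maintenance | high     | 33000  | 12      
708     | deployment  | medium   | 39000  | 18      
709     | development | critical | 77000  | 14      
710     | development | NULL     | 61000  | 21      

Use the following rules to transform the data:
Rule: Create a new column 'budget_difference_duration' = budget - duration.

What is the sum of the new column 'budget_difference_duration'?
782833

Step 1: For each record, compute budget - duration
Example calculations:
  103000 - 23 = 102977
  64000 - 24 = 63976
  59000 - 11 = 58989
  ...
Step 2: Sum all derived values
Step 3: Total = 782833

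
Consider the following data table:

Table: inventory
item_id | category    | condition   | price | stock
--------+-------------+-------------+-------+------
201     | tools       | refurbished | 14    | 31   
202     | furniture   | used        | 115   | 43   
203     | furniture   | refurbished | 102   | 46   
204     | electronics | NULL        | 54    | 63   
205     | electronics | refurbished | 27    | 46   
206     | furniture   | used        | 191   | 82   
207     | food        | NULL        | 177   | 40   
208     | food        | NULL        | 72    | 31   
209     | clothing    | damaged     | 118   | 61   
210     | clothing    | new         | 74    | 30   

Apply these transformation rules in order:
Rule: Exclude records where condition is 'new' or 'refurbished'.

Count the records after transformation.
6

Step 1: Count records to exclude
  - 1 (new) + 3 (refurbished) = 4 records
Step 2: Total records: 10
Step 3: Remaining = 10 - 4 = 6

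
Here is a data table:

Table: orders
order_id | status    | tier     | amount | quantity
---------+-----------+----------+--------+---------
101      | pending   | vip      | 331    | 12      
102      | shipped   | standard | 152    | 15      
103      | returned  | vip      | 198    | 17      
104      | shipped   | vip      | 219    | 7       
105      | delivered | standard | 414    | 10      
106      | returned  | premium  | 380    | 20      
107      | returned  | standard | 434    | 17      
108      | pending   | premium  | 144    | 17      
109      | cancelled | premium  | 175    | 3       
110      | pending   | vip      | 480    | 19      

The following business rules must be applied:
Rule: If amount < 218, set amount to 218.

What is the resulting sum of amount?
3130

Step 1: 4 records have amount < 218
Step 2: These records originally summed to 669
Step 3: After setting to minimum: 4 × 218 = 872
Step 4: Unaffected records sum: 2258
Step 5: Final sum = 872 + 2258 = 3130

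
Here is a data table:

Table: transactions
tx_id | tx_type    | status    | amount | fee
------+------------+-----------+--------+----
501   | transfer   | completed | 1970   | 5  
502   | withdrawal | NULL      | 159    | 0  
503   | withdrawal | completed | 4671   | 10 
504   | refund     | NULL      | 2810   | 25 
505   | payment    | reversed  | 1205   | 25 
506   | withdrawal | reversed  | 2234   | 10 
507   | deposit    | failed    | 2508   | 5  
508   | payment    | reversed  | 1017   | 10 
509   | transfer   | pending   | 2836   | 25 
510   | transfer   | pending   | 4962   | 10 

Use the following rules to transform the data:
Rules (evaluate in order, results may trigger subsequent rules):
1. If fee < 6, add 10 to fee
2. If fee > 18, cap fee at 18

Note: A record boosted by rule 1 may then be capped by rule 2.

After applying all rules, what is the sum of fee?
134

Step 1: Apply rule 1 to records with fee < 6
  - 3 records get bonus of 10
  - Of these, 0 records then exceed 18 and get capped
Step 2: Apply rule 2 to records with fee > 18
  - 3 records (original) are capped
Step 3: Calculate final sum = 134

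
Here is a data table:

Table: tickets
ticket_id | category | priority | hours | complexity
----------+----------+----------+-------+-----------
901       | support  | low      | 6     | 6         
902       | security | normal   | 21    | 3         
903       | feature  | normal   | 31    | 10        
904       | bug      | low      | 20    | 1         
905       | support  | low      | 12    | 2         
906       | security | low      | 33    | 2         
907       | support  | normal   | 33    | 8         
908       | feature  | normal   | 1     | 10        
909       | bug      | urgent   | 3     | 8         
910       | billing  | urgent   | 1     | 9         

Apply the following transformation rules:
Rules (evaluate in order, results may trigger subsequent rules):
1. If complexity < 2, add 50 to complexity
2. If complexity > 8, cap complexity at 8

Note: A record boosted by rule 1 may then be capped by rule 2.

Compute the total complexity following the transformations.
61

Step 1: Apply rule 1 to records with complexity < 2
  - 1 records get bonus of 50
  - Of these, 1 records then exceed 8 and get capped
Step 2: Apply rule 2 to records with complexity > 8
  - 3 records (original) are capped
Step 3: Calculate final sum = 61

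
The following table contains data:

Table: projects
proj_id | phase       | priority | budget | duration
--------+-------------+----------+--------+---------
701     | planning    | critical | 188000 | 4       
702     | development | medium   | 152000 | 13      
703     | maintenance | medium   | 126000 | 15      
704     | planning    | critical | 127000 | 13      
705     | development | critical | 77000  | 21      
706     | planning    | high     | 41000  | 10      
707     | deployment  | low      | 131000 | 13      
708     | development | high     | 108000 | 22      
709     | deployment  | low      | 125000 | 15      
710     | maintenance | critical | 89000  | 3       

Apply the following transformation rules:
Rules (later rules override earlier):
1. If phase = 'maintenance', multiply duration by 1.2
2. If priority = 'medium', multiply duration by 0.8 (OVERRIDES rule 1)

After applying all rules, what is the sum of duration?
124.0

Step 1: Rule 2 takes priority for records with priority = 'medium'
  - 2 records: 28 × 0.8 = 22.4
Step 2: Rule 1 applies to remaining records with phase = 'maintenance'
  - 1 records: 3 × 1.2 = 3.6
Step 3: Other records unchanged: 98
Step 4: Final sum = 22.4 + 3.6 + 98 = 124.0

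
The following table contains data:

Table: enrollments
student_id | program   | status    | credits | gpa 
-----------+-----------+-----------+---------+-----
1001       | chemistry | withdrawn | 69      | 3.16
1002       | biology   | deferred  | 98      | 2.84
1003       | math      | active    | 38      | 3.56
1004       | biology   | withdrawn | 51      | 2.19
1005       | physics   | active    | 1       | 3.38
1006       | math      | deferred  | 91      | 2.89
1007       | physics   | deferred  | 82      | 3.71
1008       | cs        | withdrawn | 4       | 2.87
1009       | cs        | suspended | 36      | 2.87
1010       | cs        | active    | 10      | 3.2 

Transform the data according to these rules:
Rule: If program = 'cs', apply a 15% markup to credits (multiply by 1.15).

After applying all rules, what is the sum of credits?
487.5

Step 1: Records with program = 'cs' have total credits = 50
Step 2: Apply multiplier: 50 × 1.15 = 57.5
Step 3: Other records total: 430
Step 4: Final sum = 57.5 + 430 = 487.5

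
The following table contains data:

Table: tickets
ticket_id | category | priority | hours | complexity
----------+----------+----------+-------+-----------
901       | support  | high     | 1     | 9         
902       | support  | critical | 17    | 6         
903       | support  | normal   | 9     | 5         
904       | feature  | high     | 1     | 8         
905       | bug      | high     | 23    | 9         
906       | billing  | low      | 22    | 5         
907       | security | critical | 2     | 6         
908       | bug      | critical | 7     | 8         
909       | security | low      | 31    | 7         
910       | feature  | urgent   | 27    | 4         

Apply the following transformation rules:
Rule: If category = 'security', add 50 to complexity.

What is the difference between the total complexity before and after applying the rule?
100

Step 1: Original sum of complexity = 67
Step 2: 2 records have category = 'security'
Step 3: Each affected record changes by 50
Step 4: Total change = 2 × 50 = 100
Step 5: New sum = 67 + 100 = 167
Step 6: Difference = |167 - 67| = 100
        (Sum increased by 100)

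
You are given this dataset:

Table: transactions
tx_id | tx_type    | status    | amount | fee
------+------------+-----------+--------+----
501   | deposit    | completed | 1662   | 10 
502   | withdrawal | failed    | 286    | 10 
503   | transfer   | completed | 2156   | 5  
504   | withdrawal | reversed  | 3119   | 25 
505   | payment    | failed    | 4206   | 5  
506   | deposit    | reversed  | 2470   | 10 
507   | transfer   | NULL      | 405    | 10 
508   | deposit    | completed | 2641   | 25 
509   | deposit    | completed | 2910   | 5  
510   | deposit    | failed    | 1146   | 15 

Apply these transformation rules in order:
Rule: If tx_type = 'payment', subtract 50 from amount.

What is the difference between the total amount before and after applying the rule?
50

Step 1: Original sum of amount = 21001
Step 2: 1 records have tx_type = 'payment'
Step 3: Each affected record changes by -50
Step 4: Total change = 1 × -50 = -50
Step 5: New sum = 21001 + -50 = 20951
Step 6: Difference = |20951 - 21001| = 50
        (Sum decreased by 50)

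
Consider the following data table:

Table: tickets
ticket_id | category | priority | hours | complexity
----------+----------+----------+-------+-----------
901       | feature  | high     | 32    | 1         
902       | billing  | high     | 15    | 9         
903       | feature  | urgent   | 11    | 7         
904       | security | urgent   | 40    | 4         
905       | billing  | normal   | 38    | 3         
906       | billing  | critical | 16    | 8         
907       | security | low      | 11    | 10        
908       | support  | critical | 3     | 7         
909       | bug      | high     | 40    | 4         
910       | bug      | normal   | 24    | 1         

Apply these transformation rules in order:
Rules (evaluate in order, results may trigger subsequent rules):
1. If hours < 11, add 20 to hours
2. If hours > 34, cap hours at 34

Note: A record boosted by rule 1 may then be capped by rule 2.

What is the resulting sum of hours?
234

Step 1: Apply rule 1 to records with hours < 11
  - 1 records get bonus of 20
  - Of these, 0 records then exceed 34 and get capped
Step 2: Apply rule 2 to records with hours > 34
  - 3 records (original) are capped
Step 3: Calculate final sum = 234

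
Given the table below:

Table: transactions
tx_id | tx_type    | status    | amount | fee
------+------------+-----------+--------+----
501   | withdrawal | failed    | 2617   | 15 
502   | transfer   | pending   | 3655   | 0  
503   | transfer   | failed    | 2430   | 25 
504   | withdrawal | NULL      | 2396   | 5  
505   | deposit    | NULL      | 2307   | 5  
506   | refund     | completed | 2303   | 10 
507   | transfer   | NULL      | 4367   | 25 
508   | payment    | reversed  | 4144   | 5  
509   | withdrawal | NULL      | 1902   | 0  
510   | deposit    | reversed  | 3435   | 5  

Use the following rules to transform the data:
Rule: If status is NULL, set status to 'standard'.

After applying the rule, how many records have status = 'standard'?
4

Step 1: Count records where status IS NULL
Step 2: Found 4 records with NULL status
Step 3: These records will have status set to 'standard'
Step 4: Records already having status = 'standard': 0
Step 5: Answer: 4 + 0 = 4 records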